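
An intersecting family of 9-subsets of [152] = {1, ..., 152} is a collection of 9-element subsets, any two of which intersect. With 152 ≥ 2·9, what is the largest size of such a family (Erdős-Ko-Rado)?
max |F| = C(151, 8) = 5551321138650

The Erdős-Ko-Rado theorem states: for n ≥ 2k, an intersecting family of k-subsets of an n-element set has size at most C(n − 1, k − 1), with equality for 'star' families {A ⊆ [n] : |A| = k, i ∈ A} (fix an element i). For n = 152, k = 9: C(151, 8) = 5551321138650.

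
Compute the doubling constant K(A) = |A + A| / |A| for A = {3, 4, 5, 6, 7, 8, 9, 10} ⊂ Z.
K = |A + A| / |A| = 15/8

Enumerate A + A = {a + b : a, b ∈ A}. With |A| = 8, there are |A|^2 = 64 ordered sum pairs; collecting distinct values, A + A = {6, 7, 8, 9, 10, 11, 12, 13, 14, 15, 16, 17, 18, 19, 20}, so |A + A| = 15. Thus K = 15/8. Here |A + A| = 2|A| − 1 = 15, the minimum possible — so K = 15/8 is minimal, which holds iff A is an arithmetic progression.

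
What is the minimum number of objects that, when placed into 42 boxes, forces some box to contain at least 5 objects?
n = (5 − 1)·42 + 1 = 169

By the generalised pigeonhole principle, to guarantee some box contains ≥ r objects we need more than (r − 1) · k objects total. Threshold: n = (r − 1) · k + 1. With r = 5 and k = 42: n = 4 · 42 + 1 = 168 + 1 = 169. For n = 168 = 4 · 42, we can put exactly 4 objects in every box, avoiding 5 in any single one — so 169 is tight.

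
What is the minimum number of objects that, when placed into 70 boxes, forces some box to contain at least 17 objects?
n = (17 − 1)·70 + 1 = 1121

By the generalised pigeonhole principle, to guarantee some box contains ≥ r objects we need more than (r − 1) · k objects total. Threshold: n = (r − 1) · k + 1. With r = 17 and k = 70: n = 16 · 70 + 1 = 1120 + 1 = 1121. For n = 1120 = 16 · 70, we can put exactly 16 objects in every box, avoiding 17 in any single one — so 1121 is tight.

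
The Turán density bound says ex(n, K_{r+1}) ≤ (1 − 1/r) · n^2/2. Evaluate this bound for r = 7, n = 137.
Turán density bound = (6/7) · 137^2/2 = 56307/7 ≈ 8043.8571

Turán's theorem: ex(n, K_{r+1}) is achieved by the complete r-partite Turán graph T(n, r) with parts as balanced as possible, and is at most (1 − 1/r) · n^2/2. For r = 7, n = 137: the density bound is (6/7) · 18769/2 = 56307/7 ≈ 8043.8571. The integer-valued extremum is e(T(137, 7)) = 8043, which is strictly less than the density bound 56307/7 since 7 ∤ 137 (the parts of T(137, 7) cannot all be equal).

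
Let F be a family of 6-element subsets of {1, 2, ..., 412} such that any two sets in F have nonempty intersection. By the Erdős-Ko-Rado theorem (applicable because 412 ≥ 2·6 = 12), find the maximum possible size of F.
max |F| = C(411, 5) = 95372312442

Erdős-Ko-Rado (1961): when n ≥ 2k, max |F| = C(n−1, k−1). The bound is attained by the star {A : i ∈ A} for any fixed i ∈ [n]. Here C(412−1, 6−1) = C(411, 5) = 95372312442.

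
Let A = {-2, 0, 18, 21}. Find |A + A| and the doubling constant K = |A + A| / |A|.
K = |A + A| / |A| = 10/4 = 5/2

Enumerate A + A = {a + b : a, b ∈ A}. With |A| = 4, there are |A|^2 = 16 ordered sum pairs; collecting distinct values, A + A = {-4, -2, 0, 16, 18, 19, 21, 36, 39, 42}, so |A + A| = 10. Thus K = 10/4 = 5/2. For comparison, the minimum possible |A + A| over all 4-element sets is 2·4 − 1 = 7 (so min K = 7/4), attained only by arithmetic progressions.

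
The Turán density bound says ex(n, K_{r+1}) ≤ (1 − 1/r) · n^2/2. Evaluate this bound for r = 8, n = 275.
Turán density bound = (7/8) · 275^2/2 = 529375/16 ≈ 33085.9375

Turán's theorem: ex(n, K_{r+1}) is achieved by the complete r-partite Turán graph T(n, r) with parts as balanced as possible, and is at most (1 − 1/r) · n^2/2. For r = 8, n = 275: the density bound is (7/8) · 75625/2 = 529375/16 ≈ 33085.9375. The integer-valued extremum is e(T(275, 8)) = 33085, which is strictly less than the density bound 529375/16 since 8 ∤ 275 (the parts of T(275, 8) cannot all be equal).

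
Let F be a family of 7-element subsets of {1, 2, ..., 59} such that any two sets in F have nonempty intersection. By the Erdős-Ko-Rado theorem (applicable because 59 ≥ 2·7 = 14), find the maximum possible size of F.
max |F| = C(58, 6) = 40475358

Erdős-Ko-Rado (1961): when n ≥ 2k, max |F| = C(n−1, k−1). The bound is attained by the star {A : i ∈ A} for any fixed i ∈ [n]. Here C(59−1, 7−1) = C(58, 6) = 40475358.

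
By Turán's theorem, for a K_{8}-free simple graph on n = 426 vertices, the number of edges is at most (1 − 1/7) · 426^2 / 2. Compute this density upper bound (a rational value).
Turán density bound = (6/7) · 426^2/2 = 544428/7 ≈ 77775.4286

Turán's theorem: ex(n, K_{r+1}) is achieved by the complete r-partite Turán graph T(n, r) with parts as balanced as possible, and is at most (1 − 1/r) · n^2/2. For r = 7, n = 426: the density bound is (6/7) · 181476/2 = 544428/7 ≈ 77775.4286. The integer-valued extremum is e(T(426, 7)) = 77775, which is strictly less than the density bound 544428/7 since 7 ∤ 426 (the parts of T(426, 7) cannot all be equal).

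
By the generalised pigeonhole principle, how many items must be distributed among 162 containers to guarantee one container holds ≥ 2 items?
n = (2 − 1)·162 + 1 = 163

By the generalised pigeonhole principle, to guarantee some box contains ≥ r objects we need more than (r − 1) · k objects total. Threshold: n = (r − 1) · k + 1. With r = 2 and k = 162: n = 1 · 162 + 1 = 162 + 1 = 163. For n = 162 = 1 · 162, we can put exactly 1 objects in every box, avoiding 2 in any single one — so 163 is tight.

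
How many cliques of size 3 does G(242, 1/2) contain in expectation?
E[# K_3] = C(242, 3) · (1/2)^C(3, 2) = 2332880 / 2^3 = 291610

For each 3-subset S of vertices (there are C(242, 3) = 2332880 such S), let X_S = 1 if S induces a K_3 (all C(3, 2) = 3 edges present). Then P(X_S = 1) = (1/2)^3 = 1/8. By linearity of expectation, E[# K_3] = C(242, 3) · (1/2)^3 = 2332880 / 8 = 291610.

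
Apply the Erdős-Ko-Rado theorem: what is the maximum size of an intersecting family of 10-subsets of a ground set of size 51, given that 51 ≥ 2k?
max |F| = C(50, 9) = 2505433700

The Erdős-Ko-Rado theorem states: for n ≥ 2k, an intersecting family of k-subsets of an n-element set has size at most C(n − 1, k − 1), with equality for 'star' families {A ⊆ [n] : |A| = k, i ∈ A} (fix an element i). For n = 51, k = 10: C(50, 9) = 2505433700.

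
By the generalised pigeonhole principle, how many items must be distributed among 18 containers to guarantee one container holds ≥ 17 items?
n = (17 − 1)·18 + 1 = 289

By the generalised pigeonhole principle, to guarantee some box contains ≥ r objects we need more than (r − 1) · k objects total. Threshold: n = (r − 1) · k + 1. With r = 17 and k = 18: n = 16 · 18 + 1 = 288 + 1 = 289. For n = 288 = 16 · 18, we can put exactly 16 objects in every box, avoiding 17 in any single one — so 289 is tight.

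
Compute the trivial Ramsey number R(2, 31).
R(2, 31) = 31

R(2, k) = k for all k ≥ 2: in a 2-colouring of K_k, either some edge is red (a red K_2) or all edges are blue (a blue K_k). And K_{30} coloured all-blue has no blue K_31, so R(2, 31) > 30. Hence R(2, 31) = 31.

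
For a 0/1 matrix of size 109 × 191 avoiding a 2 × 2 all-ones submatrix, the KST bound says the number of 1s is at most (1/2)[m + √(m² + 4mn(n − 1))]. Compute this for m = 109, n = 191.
z(109, 191; 2, 2) ≤ (1/2)[109 + √(109² + 4·109·191·190)] = (1/2)[109 + √15834321] = 2044.1181

Kővári–Sós–Turán: let r_1, ..., r_109 be the row sums and z = Σ r_i the total number of 1s. Each pair of columns can share at most one row with both entries 1 (else a 2×2 all-ones block appears), so Σ_i C(r_i, 2) ≤ C(191, 2) = 18145. By convexity Σ_i C(r_i, 2) ≥ 109·C(z/109, 2) = z(z − 109)/(2·109), giving z² − 109z − 109·191·190 ≤ 0 and hence z ≤ (1/2)[109 + √(11881 + 4·3955610)] = (1/2)[109 + √15834321] ≈ (1/2)(109 + 3979.2362) = 2044.1181.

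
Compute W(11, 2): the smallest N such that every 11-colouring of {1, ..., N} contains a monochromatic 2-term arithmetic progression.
W(11, 2) = 11 + 1 = 12

A 2-term AP is any pair of integers, so a monochromatic 2-AP exists iff some colour is used at least twice. With 11 colours, the colouring i ↦ i on {1, ..., 11} uses each colour once, avoiding any monochromatic pair, so W(11, 2) > 11. For {1, ..., 12}, pigeonhole forces two integers of the same colour, which form a monochromatic 2-AP. Hence W(11, 2) = 12.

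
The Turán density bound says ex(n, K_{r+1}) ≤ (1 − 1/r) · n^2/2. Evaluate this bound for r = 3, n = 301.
Turán density bound = (2/3) · 301^2/2 = 90601/3 ≈ 30200.3333

Turán's theorem: ex(n, K_{r+1}) is achieved by the complete r-partite Turán graph T(n, r) with parts as balanced as possible, and is at most (1 − 1/r) · n^2/2. For r = 3, n = 301: the density bound is (2/3) · 90601/2 = 90601/3 ≈ 30200.3333. The integer-valued extremum is e(T(301, 3)) = 30200, which is strictly less than the density bound 90601/3 since 3 ∤ 301 (the parts of T(301, 3) cannot all be equal).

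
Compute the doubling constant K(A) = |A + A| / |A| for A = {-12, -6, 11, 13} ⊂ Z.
K = |A + A| / |A| = 10/4 = 5/2

Enumerate A + A = {a + b : a, b ∈ A}. With |A| = 4, there are |A|^2 = 16 ordered sum pairs; collecting distinct values, A + A = {-24, -18, -12, -1, 1, 5, 7, 22, 24, 26}, so |A + A| = 10. Thus K = 10/4 = 5/2. For comparison, the minimum possible |A + A| over all 4-element sets is 2·4 − 1 = 7 (so min K = 7/4), attained only by arithmetic progressions.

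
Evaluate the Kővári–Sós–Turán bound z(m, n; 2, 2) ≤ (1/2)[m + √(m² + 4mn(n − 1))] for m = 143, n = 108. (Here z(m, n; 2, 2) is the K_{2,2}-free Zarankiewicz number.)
z(143, 108; 2, 2) ≤ (1/2)[143 + √(143² + 4·143·108·107)] = (1/2)[143 + √6630481] = 1358.986

Kővári–Sós–Turán: let r_1, ..., r_143 be the row sums and z = Σ r_i the total number of 1s. Each pair of columns can share at most one row with both entries 1 (else a 2×2 all-ones block appears), so Σ_i C(r_i, 2) ≤ C(108, 2) = 5778. By convexity Σ_i C(r_i, 2) ≥ 143·C(z/143, 2) = z(z − 143)/(2·143), giving z² − 143z − 143·108·107 ≤ 0 and hence z ≤ (1/2)[143 + √(20449 + 4·1652508)] = (1/2)[143 + √6630481] ≈ (1/2)(143 + 2574.972) = 1358.986.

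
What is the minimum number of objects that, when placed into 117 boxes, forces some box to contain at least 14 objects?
n = (14 − 1)·117 + 1 = 1522

By the generalised pigeonhole principle, to guarantee some box contains ≥ r objects we need more than (r − 1) · k objects total. Threshold: n = (r − 1) · k + 1. With r = 14 and k = 117: n = 13 · 117 + 1 = 1521 + 1 = 1522. For n = 1521 = 13 · 117, we can put exactly 13 objects in every box, avoiding 14 in any single one — so 1522 is tight.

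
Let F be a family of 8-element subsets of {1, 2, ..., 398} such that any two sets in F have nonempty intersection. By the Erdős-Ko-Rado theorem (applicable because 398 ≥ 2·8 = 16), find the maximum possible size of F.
max |F| = C(397, 7) = 292417829024244

Erdős-Ko-Rado (1961): when n ≥ 2k, max |F| = C(n−1, k−1). The bound is attained by the star {A : i ∈ A} for any fixed i ∈ [n]. Here C(398−1, 8−1) = C(397, 7) = 292417829024244.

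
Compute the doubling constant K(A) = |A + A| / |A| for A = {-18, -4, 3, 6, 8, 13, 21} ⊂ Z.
K = |A + A| / |A| = 26/7

Enumerate A + A = {a + b : a, b ∈ A}. With |A| = 7, there are |A|^2 = 49 ordered sum pairs; collecting distinct values, A + A = {-36, -22, -15, -12, -10, -8, -5, -1, 2, 3, 4, 6, 9, 11, 12, 14, 16, 17, 19, 21, 24, 26, 27, 29, 34, 42}, so |A + A| = 26. Thus K = 26/7. For comparison, the minimum possible |A + A| over all 7-element sets is 2·7 − 1 = 13 (so min K = 13/7), attained only by arithmetic progressions.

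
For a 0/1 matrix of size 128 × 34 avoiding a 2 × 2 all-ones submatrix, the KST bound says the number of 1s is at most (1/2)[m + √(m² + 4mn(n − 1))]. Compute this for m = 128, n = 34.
z(128, 34; 2, 2) ≤ (1/2)[128 + √(128² + 4·128·34·33)] = (1/2)[128 + √590848] = 448.3332

Kővári–Sós–Turán: let r_1, ..., r_128 be the row sums and z = Σ r_i the total number of 1s. Each pair of columns can share at most one row with both entries 1 (else a 2×2 all-ones block appears), so Σ_i C(r_i, 2) ≤ C(34, 2) = 561. By convexity Σ_i C(r_i, 2) ≥ 128·C(z/128, 2) = z(z − 128)/(2·128), giving z² − 128z − 128·34·33 ≤ 0 and hence z ≤ (1/2)[128 + √(16384 + 4·143616)] = (1/2)[128 + √590848] ≈ (1/2)(128 + 768.6664) = 448.3332.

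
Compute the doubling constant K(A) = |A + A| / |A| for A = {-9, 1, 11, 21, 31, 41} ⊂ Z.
K = |A + A| / |A| = 11/6

Enumerate A + A = {a + b : a, b ∈ A}. With |A| = 6, there are |A|^2 = 36 ordered sum pairs; collecting distinct values, A + A = {-18, -8, 2, 12, 22, 32, 42, 52, 62, 72, 82}, so |A + A| = 11. Thus K = 11/6. Here |A + A| = 2|A| − 1 = 11, the minimum possible — so K = 11/6 is minimal, which holds iff A is an arithmetic progression.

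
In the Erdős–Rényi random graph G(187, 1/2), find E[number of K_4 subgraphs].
E[# K_4] = C(187, 4) · (1/2)^C(4, 2) = 49332470 / 2^6 = 24666235/32 = 770819.84375

For each 4-subset S of vertices (there are C(187, 4) = 49332470 such S), let X_S = 1 if S induces a K_4 (all C(4, 2) = 6 edges present). Then P(X_S = 1) = (1/2)^6 = 1/64. By linearity of expectation, E[# K_4] = C(187, 4) · (1/2)^6 = 49332470 / 64 = 24666235/32 = 770819.84375.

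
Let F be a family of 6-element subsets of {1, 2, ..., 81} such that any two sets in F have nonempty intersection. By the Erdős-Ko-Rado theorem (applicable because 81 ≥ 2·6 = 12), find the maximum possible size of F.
max |F| = C(80, 5) = 24040016

Erdős-Ko-Rado (1961): when n ≥ 2k, max |F| = C(n−1, k−1). The bound is attained by the star {A : i ∈ A} for any fixed i ∈ [n]. Here C(81−1, 6−1) = C(80, 5) = 24040016.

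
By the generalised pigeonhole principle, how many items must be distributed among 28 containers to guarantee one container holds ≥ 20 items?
n = (20 − 1)·28 + 1 = 533

By the generalised pigeonhole principle, to guarantee some box contains ≥ r objects we need more than (r − 1) · k objects total. Threshold: n = (r − 1) · k + 1. With r = 20 and k = 28: n = 19 · 28 + 1 = 532 + 1 = 533. For n = 532 = 19 · 28, we can put exactly 19 objects in every box, avoiding 20 in any single one — so 533 is tight.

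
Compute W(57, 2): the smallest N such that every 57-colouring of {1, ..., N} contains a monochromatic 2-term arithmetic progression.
W(57, 2) = 57 + 1 = 58

A 2-term AP is any pair of integers, so a monochromatic 2-AP exists iff some colour is used at least twice. With 57 colours, the colouring i ↦ i on {1, ..., 57} uses each colour once, avoiding any monochromatic pair, so W(57, 2) > 57. For {1, ..., 58}, pigeonhole forces two integers of the same colour, which form a monochromatic 2-AP. Hence W(57, 2) = 58.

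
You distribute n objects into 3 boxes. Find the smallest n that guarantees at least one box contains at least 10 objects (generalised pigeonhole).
n = (10 − 1)·3 + 1 = 28

By the generalised pigeonhole principle, to guarantee some box contains ≥ r objects we need more than (r − 1) · k objects total. Threshold: n = (r − 1) · k + 1. With r = 10 and k = 3: n = 9 · 3 + 1 = 27 + 1 = 28. For n = 27 = 9 · 3, we can put exactly 9 objects in every box, avoiding 10 in any single one — so 28 is tight.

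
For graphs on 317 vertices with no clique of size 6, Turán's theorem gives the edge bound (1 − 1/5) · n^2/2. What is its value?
Turán density bound = (4/5) · 317^2/2 = 200978/5 ≈ 40195.6

Turán's theorem: ex(n, K_{r+1}) is achieved by the complete r-partite Turán graph T(n, r) with parts as balanced as possible, and is at most (1 − 1/r) · n^2/2. For r = 5, n = 317: the density bound is (4/5) · 100489/2 = 200978/5 ≈ 40195.6. The integer-valued extremum is e(T(317, 5)) = 40195, which is strictly less than the density bound 200978/5 since 5 ∤ 317 (the parts of T(317, 5) cannot all be equal).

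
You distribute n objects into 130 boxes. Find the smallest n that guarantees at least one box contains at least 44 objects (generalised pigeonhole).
n = (44 − 1)·130 + 1 = 5591

By the generalised pigeonhole principle, to guarantee some box contains ≥ r objects we need more than (r − 1) · k objects total. Threshold: n = (r − 1) · k + 1. With r = 44 and k = 130: n = 43 · 130 + 1 = 5590 + 1 = 5591. For n = 5590 = 43 · 130, we can put exactly 43 objects in every box, avoiding 44 in any single one — so 5591 is tight.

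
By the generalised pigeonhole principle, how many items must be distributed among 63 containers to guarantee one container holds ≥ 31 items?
n = (31 − 1)·63 + 1 = 1891

By the generalised pigeonhole principle, to guarantee some box contains ≥ r objects we need more than (r − 1) · k objects total. Threshold: n = (r − 1) · k + 1. With r = 31 and k = 63: n = 30 · 63 + 1 = 1890 + 1 = 1891. For n = 1890 = 30 · 63, we can put exactly 30 objects in every box, avoiding 31 in any single one — so 1891 is tight.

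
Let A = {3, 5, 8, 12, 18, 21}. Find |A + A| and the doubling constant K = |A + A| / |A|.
K = |A + A| / |A| = 19/6

Enumerate A + A = {a + b : a, b ∈ A}. With |A| = 6, there are |A|^2 = 36 ordered sum pairs; collecting distinct values, A + A = {6, 8, 10, 11, 13, 15, 16, 17, 20, 21, 23, 24, 26, 29, 30, 33, 36, 39, 42}, so |A + A| = 19. Thus K = 19/6. For comparison, the minimum possible |A + A| over all 6-element sets is 2·6 − 1 = 11 (so min K = 11/6), attained only by arithmetic progressions.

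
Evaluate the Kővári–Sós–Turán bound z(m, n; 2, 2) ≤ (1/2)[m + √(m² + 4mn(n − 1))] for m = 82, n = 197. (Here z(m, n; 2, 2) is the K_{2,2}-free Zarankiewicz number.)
z(82, 197; 2, 2) ≤ (1/2)[82 + √(82² + 4·82·197·196)] = (1/2)[82 + √12671460] = 1820.8497

Kővári–Sós–Turán: let r_1, ..., r_82 be the row sums and z = Σ r_i the total number of 1s. Each pair of columns can share at most one row with both entries 1 (else a 2×2 all-ones block appears), so Σ_i C(r_i, 2) ≤ C(197, 2) = 19306. By convexity Σ_i C(r_i, 2) ≥ 82·C(z/82, 2) = z(z − 82)/(2·82), giving z² − 82z − 82·197·196 ≤ 0 and hence z ≤ (1/2)[82 + √(6724 + 4·3166184)] = (1/2)[82 + √12671460] ≈ (1/2)(82 + 3559.6994) = 1820.8497.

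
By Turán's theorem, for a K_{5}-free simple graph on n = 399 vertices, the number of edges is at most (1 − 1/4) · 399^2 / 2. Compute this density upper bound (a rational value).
Turán density bound = (3/4) · 399^2/2 = 477603/8 ≈ 59700.375

Turán's theorem: ex(n, K_{r+1}) is achieved by the complete r-partite Turán graph T(n, r) with parts as balanced as possible, and is at most (1 − 1/r) · n^2/2. For r = 4, n = 399: the density bound is (3/4) · 159201/2 = 477603/8 ≈ 59700.375. The integer-valued extremum is e(T(399, 4)) = 59700, which is strictly less than the density bound 477603/8 since 4 ∤ 399 (the parts of T(399, 4) cannot all be equal).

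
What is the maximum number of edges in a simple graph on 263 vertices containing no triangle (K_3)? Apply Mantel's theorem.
ex(263, K_3) = ⌊263^2/4⌋ = 17292

Mantel (1907): a triangle-free graph on n vertices has at most ⌊n^2/4⌋ edges, with equality for the complete bipartite graph K_{⌊n/2⌋, ⌈n/2⌉}. For n = 263: ⌊263^2/4⌋ = ⌊69169/4⌋ = 17292. The extremal graph is K_{131, 132}, which has 131·132 = 17292 edges.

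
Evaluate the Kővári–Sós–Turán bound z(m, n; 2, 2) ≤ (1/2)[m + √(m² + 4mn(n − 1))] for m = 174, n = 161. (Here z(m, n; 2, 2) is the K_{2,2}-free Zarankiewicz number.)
z(174, 161; 2, 2) ≤ (1/2)[174 + √(174² + 4·174·161·160)] = (1/2)[174 + √17959236] = 2205.9169

Kővári–Sós–Turán: let r_1, ..., r_174 be the row sums and z = Σ r_i the total number of 1s. Each pair of columns can share at most one row with both entries 1 (else a 2×2 all-ones block appears), so Σ_i C(r_i, 2) ≤ C(161, 2) = 12880. By convexity Σ_i C(r_i, 2) ≥ 174·C(z/174, 2) = z(z − 174)/(2·174), giving z² − 174z − 174·161·160 ≤ 0 and hence z ≤ (1/2)[174 + √(30276 + 4·4482240)] = (1/2)[174 + √17959236] ≈ (1/2)(174 + 4237.8339) = 2205.9169.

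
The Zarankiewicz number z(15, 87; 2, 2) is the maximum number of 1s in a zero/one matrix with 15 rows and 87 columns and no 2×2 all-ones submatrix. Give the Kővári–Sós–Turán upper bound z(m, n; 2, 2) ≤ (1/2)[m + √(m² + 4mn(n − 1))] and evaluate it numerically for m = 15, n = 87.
z(15, 87; 2, 2) ≤ (1/2)[15 + √(15² + 4·15·87·86)] = (1/2)[15 + √449145] = 342.5914

Kővári–Sós–Turán: let r_1, ..., r_15 be the row sums and z = Σ r_i the total number of 1s. Each pair of columns can share at most one row with both entries 1 (else a 2×2 all-ones block appears), so Σ_i C(r_i, 2) ≤ C(87, 2) = 3741. By convexity Σ_i C(r_i, 2) ≥ 15·C(z/15, 2) = z(z − 15)/(2·15), giving z² − 15z − 15·87·86 ≤ 0 and hence z ≤ (1/2)[15 + √(225 + 4·112230)] = (1/2)[15 + √449145] ≈ (1/2)(15 + 670.1828) = 342.5914.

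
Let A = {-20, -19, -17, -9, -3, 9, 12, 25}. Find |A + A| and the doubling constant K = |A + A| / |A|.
K = |A + A| / |A| = 34/8 = 17/4

Enumerate A + A = {a + b : a, b ∈ A}. With |A| = 8, there are |A|^2 = 64 ordered sum pairs; collecting distinct values, A + A = {-40, -39, -38, -37, -36, -34, -29, -28, -26, -23, -22, -20, -18, -12, -11, -10, -8, -7, -6, -5, 0, 3, 5, 6, 8, 9, 16, 18, 21, 22, 24, 34, 37, 50}, so |A + A| = 34. Thus K = 34/8 = 17/4. For comparison, the minimum possible |A + A| over all 8-element sets is 2·8 − 1 = 15 (so min K = 15/8), attained only by arithmetic progressions.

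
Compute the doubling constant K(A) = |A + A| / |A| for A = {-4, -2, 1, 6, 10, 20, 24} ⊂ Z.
K = |A + A| / |A| = 24/7

Enumerate A + A = {a + b : a, b ∈ A}. With |A| = 7, there are |A|^2 = 49 ordered sum pairs; collecting distinct values, A + A = {-8, -6, -4, -3, -1, 2, 4, 6, 7, 8, 11, 12, 16, 18, 20, 21, 22, 25, 26, 30, 34, 40, 44, 48}, so |A + A| = 24. Thus K = 24/7. For comparison, the minimum possible |A + A| over all 7-element sets is 2·7 − 1 = 13 (so min K = 13/7), attained only by arithmetic progressions.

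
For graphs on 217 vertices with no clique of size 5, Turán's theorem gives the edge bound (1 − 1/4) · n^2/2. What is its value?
Turán density bound = (3/4) · 217^2/2 = 141267/8 ≈ 17658.375

Turán's theorem: ex(n, K_{r+1}) is achieved by the complete r-partite Turán graph T(n, r) with parts as balanced as possible, and is at most (1 − 1/r) · n^2/2. For r = 4, n = 217: the density bound is (3/4) · 47089/2 = 141267/8 ≈ 17658.375. The integer-valued extremum is e(T(217, 4)) = 17658, which is strictly less than the density bound 141267/8 since 4 ∤ 217 (the parts of T(217, 4) cannot all be equal).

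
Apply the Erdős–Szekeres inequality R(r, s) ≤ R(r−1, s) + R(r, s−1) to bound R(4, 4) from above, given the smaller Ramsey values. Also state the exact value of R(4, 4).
R(4, 4) ≤ R(3, 4) + R(4, 3) = 9 + 9 = 18; exact value R(4, 4) = 18.

The Erdős–Szekeres recurrence R(r, s) ≤ R(r−1, s) + R(r, s−1) applied to (r, s) = (4, 4) gives
  R(4, 4) ≤ R(3, 4) + R(4, 3) = 9 + 9 = 18.
(Recall R(2, k) = k and R is symmetric.) Here the recurrence bound is tight: a matching lower-bound construction on K_{17} shows R(4, 4) > 17, so R(4, 4) = 18 exactly.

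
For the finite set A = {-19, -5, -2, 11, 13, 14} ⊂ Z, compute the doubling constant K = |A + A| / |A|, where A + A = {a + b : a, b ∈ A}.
K = |A + A| / |A| = 20/6 = 10/3

Enumerate A + A = {a + b : a, b ∈ A}. With |A| = 6, there are |A|^2 = 36 ordered sum pairs; collecting distinct values, A + A = {-38, -24, -21, -10, -8, -7, -6, -5, -4, 6, 8, 9, 11, 12, 22, 24, 25, 26, 27, 28}, so |A + A| = 20. Thus K = 20/6 = 10/3. For comparison, the minimum possible |A + A| over all 6-element sets is 2·6 − 1 = 11 (so min K = 11/6), attained only by arithmetic progressions.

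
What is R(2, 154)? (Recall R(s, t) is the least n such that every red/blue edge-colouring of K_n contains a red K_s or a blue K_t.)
R(2, 154) = 154

R(2, k) = k for all k ≥ 2: in a 2-colouring of K_k, either some edge is red (a red K_2) or all edges are blue (a blue K_k). And K_{153} coloured all-blue has no blue K_154, so R(2, 154) > 153. Hence R(2, 154) = 154.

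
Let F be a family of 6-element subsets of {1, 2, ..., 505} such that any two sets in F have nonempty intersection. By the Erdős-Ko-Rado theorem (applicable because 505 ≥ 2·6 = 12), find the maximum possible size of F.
max |F| = C(504, 5) = 265661562600

The Erdős-Ko-Rado theorem states: for n ≥ 2k, an intersecting family of k-subsets of an n-element set has size at most C(n − 1, k − 1), with equality for 'star' families {A ⊆ [n] : |A| = k, i ∈ A} (fix an element i). For n = 505, k = 6: C(504, 5) = 265661562600.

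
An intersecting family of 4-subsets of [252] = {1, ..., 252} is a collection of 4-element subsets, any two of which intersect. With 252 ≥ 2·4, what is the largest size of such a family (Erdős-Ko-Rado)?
max |F| = C(251, 3) = 2604125

The Erdős-Ko-Rado theorem states: for n ≥ 2k, an intersecting family of k-subsets of an n-element set has size at most C(n − 1, k − 1), with equality for 'star' families {A ⊆ [n] : |A| = k, i ∈ A} (fix an element i). For n = 252, k = 4: C(251, 3) = 2604125.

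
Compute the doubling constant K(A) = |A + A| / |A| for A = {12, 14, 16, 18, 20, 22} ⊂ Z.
K = |A + A| / |A| = 11/6

Enumerate A + A = {a + b : a, b ∈ A}. With |A| = 6, there are |A|^2 = 36 ordered sum pairs; collecting distinct values, A + A = {24, 26, 28, 30, 32, 34, 36, 38, 40, 42, 44}, so |A + A| = 11. Thus K = 11/6. Here |A + A| = 2|A| − 1 = 11, the minimum possible — so K = 11/6 is minimal, which holds iff A is an arithmetic progression.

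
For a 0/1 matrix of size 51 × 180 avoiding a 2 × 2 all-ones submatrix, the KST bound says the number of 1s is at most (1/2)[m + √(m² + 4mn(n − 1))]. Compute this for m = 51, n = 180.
z(51, 180; 2, 2) ≤ (1/2)[51 + √(51² + 4·51·180·179)] = (1/2)[51 + √6575481] = 1307.635

Kővári–Sós–Turán: let r_1, ..., r_51 be the row sums and z = Σ r_i the total number of 1s. Each pair of columns can share at most one row with both entries 1 (else a 2×2 all-ones block appears), so Σ_i C(r_i, 2) ≤ C(180, 2) = 16110. By convexity Σ_i C(r_i, 2) ≥ 51·C(z/51, 2) = z(z − 51)/(2·51), giving z² − 51z − 51·180·179 ≤ 0 and hence z ≤ (1/2)[51 + √(2601 + 4·1643220)] = (1/2)[51 + √6575481] ≈ (1/2)(51 + 2564.2701) = 1307.635.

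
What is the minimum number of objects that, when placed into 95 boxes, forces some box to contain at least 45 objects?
n = (45 − 1)·95 + 1 = 4181

By the generalised pigeonhole principle, to guarantee some box contains ≥ r objects we need more than (r − 1) · k objects total. Threshold: n = (r − 1) · k + 1. With r = 45 and k = 95: n = 44 · 95 + 1 = 4180 + 1 = 4181. For n = 4180 = 44 · 95, we can put exactly 44 objects in every box, avoiding 45 in any single one — so 4181 is tight.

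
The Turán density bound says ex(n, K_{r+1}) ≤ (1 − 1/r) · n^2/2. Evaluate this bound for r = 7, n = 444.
Turán density bound = (6/7) · 444^2/2 = 591408/7 ≈ 84486.8571

Turán's theorem: ex(n, K_{r+1}) is achieved by the complete r-partite Turán graph T(n, r) with parts as balanced as possible, and is at most (1 − 1/r) · n^2/2. For r = 7, n = 444: the density bound is (6/7) · 197136/2 = 591408/7 ≈ 84486.8571. The integer-valued extremum is e(T(444, 7)) = 84486, which is strictly less than the density bound 591408/7 since 7 ∤ 444 (the parts of T(444, 7) cannot all be equal).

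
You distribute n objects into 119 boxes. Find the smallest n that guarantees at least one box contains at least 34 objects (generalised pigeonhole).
n = (34 − 1)·119 + 1 = 3928

By the generalised pigeonhole principle, to guarantee some box contains ≥ r objects we need more than (r − 1) · k objects total. Threshold: n = (r − 1) · k + 1. With r = 34 and k = 119: n = 33 · 119 + 1 = 3927 + 1 = 3928. For n = 3927 = 33 · 119, we can put exactly 33 objects in every box, avoiding 34 in any single one — so 3928 is tight.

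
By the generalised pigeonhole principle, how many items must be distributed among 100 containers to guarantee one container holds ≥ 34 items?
n = (34 − 1)·100 + 1 = 3301

By the generalised pigeonhole principle, to guarantee some box contains ≥ r objects we need more than (r − 1) · k objects total. Threshold: n = (r − 1) · k + 1. With r = 34 and k = 100: n = 33 · 100 + 1 = 3300 + 1 = 3301. For n = 3300 = 33 · 100, we can put exactly 33 objects in every box, avoiding 34 in any single one — so 3301 is tight.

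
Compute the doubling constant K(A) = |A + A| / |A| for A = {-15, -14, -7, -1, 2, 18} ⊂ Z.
K = |A + A| / |A| = 20/6 = 10/3

Enumerate A + A = {a + b : a, b ∈ A}. With |A| = 6, there are |A|^2 = 36 ordered sum pairs; collecting distinct values, A + A = {-30, -29, -28, -22, -21, -16, -15, -14, -13, -12, -8, -5, -2, 1, 3, 4, 11, 17, 20, 36}, so |A + A| = 20. Thus K = 20/6 = 10/3. For comparison, the minimum possible |A + A| over all 6-element sets is 2·6 − 1 = 11 (so min K = 11/6), attained only by arithmetic progressions.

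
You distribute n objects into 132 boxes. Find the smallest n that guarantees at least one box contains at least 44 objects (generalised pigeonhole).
n = (44 − 1)·132 + 1 = 5677

By the generalised pigeonhole principle, to guarantee some box contains ≥ r objects we need more than (r − 1) · k objects total. Threshold: n = (r − 1) · k + 1. With r = 44 and k = 132: n = 43 · 132 + 1 = 5676 + 1 = 5677. For n = 5676 = 43 · 132, we can put exactly 43 objects in every box, avoiding 44 in any single one — so 5677 is tight.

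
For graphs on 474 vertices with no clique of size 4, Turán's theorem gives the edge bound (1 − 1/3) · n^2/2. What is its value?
Turán density bound = (2/3) · 474^2/2 = 74892

Turán's theorem: ex(n, K_{r+1}) is achieved by the complete r-partite Turán graph T(n, r) with parts as balanced as possible, and is at most (1 − 1/r) · n^2/2. For r = 3, n = 474: the density bound is (2/3) · 224676/2 = 74892. Since 3 ∣ 474, the Turán graph T(474, 3) has parts of equal size 158, and its edge count e(T(474, 3)) = 74892 attains the density bound exactly.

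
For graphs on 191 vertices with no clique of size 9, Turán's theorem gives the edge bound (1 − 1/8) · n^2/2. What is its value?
Turán density bound = (7/8) · 191^2/2 = 255367/16 ≈ 15960.4375

Turán's theorem: ex(n, K_{r+1}) is achieved by the complete r-partite Turán graph T(n, r) with parts as balanced as possible, and is at most (1 − 1/r) · n^2/2. For r = 8, n = 191: the density bound is (7/8) · 36481/2 = 255367/16 ≈ 15960.4375. The integer-valued extremum is e(T(191, 8)) = 15960, which is strictly less than the density bound 255367/16 since 8 ∤ 191 (the parts of T(191, 8) cannot all be equal).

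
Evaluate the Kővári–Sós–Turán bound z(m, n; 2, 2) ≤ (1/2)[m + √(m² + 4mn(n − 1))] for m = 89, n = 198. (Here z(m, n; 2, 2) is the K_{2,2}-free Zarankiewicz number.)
z(89, 198; 2, 2) ≤ (1/2)[89 + √(89² + 4·89·198·197)] = (1/2)[89 + √13894057] = 1908.2366

Kővári–Sós–Turán: let r_1, ..., r_89 be the row sums and z = Σ r_i the total number of 1s. Each pair of columns can share at most one row with both entries 1 (else a 2×2 all-ones block appears), so Σ_i C(r_i, 2) ≤ C(198, 2) = 19503. By convexity Σ_i C(r_i, 2) ≥ 89·C(z/89, 2) = z(z − 89)/(2·89), giving z² − 89z − 89·198·197 ≤ 0 and hence z ≤ (1/2)[89 + √(7921 + 4·3471534)] = (1/2)[89 + √13894057] ≈ (1/2)(89 + 3727.4733) = 1908.2366.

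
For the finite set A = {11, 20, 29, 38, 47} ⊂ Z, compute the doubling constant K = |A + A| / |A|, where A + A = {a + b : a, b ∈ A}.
K = |A + A| / |A| = 9/5

Enumerate A + A = {a + b : a, b ∈ A}. With |A| = 5, there are |A|^2 = 25 ordered sum pairs; collecting distinct values, A + A = {22, 31, 40, 49, 58, 67, 76, 85, 94}, so |A + A| = 9. Thus K = 9/5. Here |A + A| = 2|A| − 1 = 9, the minimum possible — so K = 9/5 is minimal, which holds iff A is an arithmetic progression.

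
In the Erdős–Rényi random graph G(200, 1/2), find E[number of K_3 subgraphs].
E[# K_3] = C(200, 3) · (1/2)^C(3, 2) = 1313400 / 2^3 = 164175

For each 3-subset S of vertices (there are C(200, 3) = 1313400 such S), let X_S = 1 if S induces a K_3 (all C(3, 2) = 3 edges present). Then P(X_S = 1) = (1/2)^3 = 1/8. By linearity of expectation, E[# K_3] = C(200, 3) · (1/2)^3 = 1313400 / 8 = 164175.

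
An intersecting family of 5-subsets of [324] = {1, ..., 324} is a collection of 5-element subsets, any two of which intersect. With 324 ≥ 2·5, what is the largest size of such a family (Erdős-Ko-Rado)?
max |F| = C(323, 4) = 445145680

The Erdős-Ko-Rado theorem states: for n ≥ 2k, an intersecting family of k-subsets of an n-element set has size at most C(n − 1, k − 1), with equality for 'star' families {A ⊆ [n] : |A| = k, i ∈ A} (fix an element i). For n = 324, k = 5: C(323, 4) = 445145680.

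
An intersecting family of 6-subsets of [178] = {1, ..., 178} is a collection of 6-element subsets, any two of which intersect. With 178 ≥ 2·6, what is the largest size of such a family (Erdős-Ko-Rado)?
max |F| = C(177, 5) = 1367533860

Erdős-Ko-Rado (1961): when n ≥ 2k, max |F| = C(n−1, k−1). The bound is attained by the star {A : i ∈ A} for any fixed i ∈ [n]. Here C(178−1, 6−1) = C(177, 5) = 1367533860.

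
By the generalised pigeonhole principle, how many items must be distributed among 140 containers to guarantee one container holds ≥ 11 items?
n = (11 − 1)·140 + 1 = 1401

By the generalised pigeonhole principle, to guarantee some box contains ≥ r objects we need more than (r − 1) · k objects total. Threshold: n = (r − 1) · k + 1. With r = 11 and k = 140: n = 10 · 140 + 1 = 1400 + 1 = 1401. For n = 1400 = 10 · 140, we can put exactly 10 objects in every box, avoiding 11 in any single one — so 1401 is tight.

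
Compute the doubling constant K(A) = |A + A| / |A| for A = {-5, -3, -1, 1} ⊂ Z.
K = |A + A| / |A| = 7/4

Enumerate A + A = {a + b : a, b ∈ A}. With |A| = 4, there are |A|^2 = 16 ordered sum pairs; collecting distinct values, A + A = {-10, -8, -6, -4, -2, 0, 2}, so |A + A| = 7. Thus K = 7/4. Here |A + A| = 2|A| − 1 = 7, the minimum possible — so K = 7/4 is minimal, which holds iff A is an arithmetic progression.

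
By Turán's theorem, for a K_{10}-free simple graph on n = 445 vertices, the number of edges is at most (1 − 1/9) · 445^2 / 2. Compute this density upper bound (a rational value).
Turán density bound = (8/9) · 445^2/2 = 792100/9 ≈ 88011.1111

Turán's theorem: ex(n, K_{r+1}) is achieved by the complete r-partite Turán graph T(n, r) with parts as balanced as possible, and is at most (1 − 1/r) · n^2/2. For r = 9, n = 445: the density bound is (8/9) · 198025/2 = 792100/9 ≈ 88011.1111. The integer-valued extremum is e(T(445, 9)) = 88010, which is strictly less than the density bound 792100/9 since 9 ∤ 445 (the parts of T(445, 9) cannot all be equal).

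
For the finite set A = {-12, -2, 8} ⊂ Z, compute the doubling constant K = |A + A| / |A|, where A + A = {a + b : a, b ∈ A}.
K = |A + A| / |A| = 5/3

Enumerate A + A = {a + b : a, b ∈ A}. With |A| = 3, there are |A|^2 = 9 ordered sum pairs; collecting distinct values, A + A = {-24, -14, -4, 6, 16}, so |A + A| = 5. Thus K = 5/3. Here |A + A| = 2|A| − 1 = 5, the minimum possible — so K = 5/3 is minimal, which holds iff A is an arithmetic progression.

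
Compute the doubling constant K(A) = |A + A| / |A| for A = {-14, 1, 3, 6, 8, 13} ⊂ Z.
K = |A + A| / |A| = 18/6 = 3

Enumerate A + A = {a + b : a, b ∈ A}. With |A| = 6, there are |A|^2 = 36 ordered sum pairs; collecting distinct values, A + A = {-28, -13, -11, -8, -6, -1, 2, 4, 6, 7, 9, 11, 12, 14, 16, 19, 21, 26}, so |A + A| = 18. Thus K = 18/6 = 3. For comparison, the minimum possible |A + A| over all 6-element sets is 2·6 − 1 = 11 (so min K = 11/6), attained only by arithmetic progressions.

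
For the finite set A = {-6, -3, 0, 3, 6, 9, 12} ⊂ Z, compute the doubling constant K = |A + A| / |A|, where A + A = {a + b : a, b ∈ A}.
K = |A + A| / |A| = 13/7

Enumerate A + A = {a + b : a, b ∈ A}. With |A| = 7, there are |A|^2 = 49 ordered sum pairs; collecting distinct values, A + A = {-12, -9, -6, -3, 0, 3, 6, 9, 12, 15, 18, 21, 24}, so |A + A| = 13. Thus K = 13/7. Here |A + A| = 2|A| − 1 = 13, the minimum possible — so K = 13/7 is minimal, which holds iff A is an arithmetic progression.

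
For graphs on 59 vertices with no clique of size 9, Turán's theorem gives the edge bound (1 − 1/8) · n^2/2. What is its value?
Turán density bound = (7/8) · 59^2/2 = 24367/16 ≈ 1522.9375

Turán's theorem: ex(n, K_{r+1}) is achieved by the complete r-partite Turán graph T(n, r) with parts as balanced as possible, and is at most (1 − 1/r) · n^2/2. For r = 8, n = 59: the density bound is (7/8) · 3481/2 = 24367/16 ≈ 1522.9375. The integer-valued extremum is e(T(59, 8)) = 1522, which is strictly less than the density bound 24367/16 since 8 ∤ 59 (the parts of T(59, 8) cannot all be equal).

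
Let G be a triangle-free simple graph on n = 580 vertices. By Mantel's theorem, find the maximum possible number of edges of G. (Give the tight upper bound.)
ex(580, K_3) = ⌊580^2/4⌋ = 84100

Mantel (1907): a triangle-free graph on n vertices has at most ⌊n^2/4⌋ edges, with equality for the complete bipartite graph K_{⌊n/2⌋, ⌈n/2⌉}. For n = 580: ⌊580^2/4⌋ = ⌊336400/4⌋ = 84100. The extremal graph is K_{290, 290}, which has 290·290 = 84100 edges.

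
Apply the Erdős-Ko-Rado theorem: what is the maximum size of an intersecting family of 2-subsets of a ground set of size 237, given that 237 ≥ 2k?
max |F| = C(236, 1) = 236

The Erdős-Ko-Rado theorem states: for n ≥ 2k, an intersecting family of k-subsets of an n-element set has size at most C(n − 1, k − 1), with equality for 'star' families {A ⊆ [n] : |A| = k, i ∈ A} (fix an element i). For n = 237, k = 2: C(236, 1) = 236.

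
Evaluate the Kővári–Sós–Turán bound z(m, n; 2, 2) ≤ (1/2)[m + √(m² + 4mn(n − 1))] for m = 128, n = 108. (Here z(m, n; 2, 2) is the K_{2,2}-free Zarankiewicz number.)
z(128, 108; 2, 2) ≤ (1/2)[128 + √(128² + 4·128·108·107)] = (1/2)[128 + √5933056] = 1281.8933

Kővári–Sós–Turán: let r_1, ..., r_128 be the row sums and z = Σ r_i the total number of 1s. Each pair of columns can share at most one row with both entries 1 (else a 2×2 all-ones block appears), so Σ_i C(r_i, 2) ≤ C(108, 2) = 5778. By convexity Σ_i C(r_i, 2) ≥ 128·C(z/128, 2) = z(z − 128)/(2·128), giving z² − 128z − 128·108·107 ≤ 0 and hence z ≤ (1/2)[128 + √(16384 + 4·1479168)] = (1/2)[128 + √5933056] ≈ (1/2)(128 + 2435.7865) = 1281.8933.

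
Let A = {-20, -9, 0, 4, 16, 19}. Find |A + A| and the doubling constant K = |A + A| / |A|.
K = |A + A| / |A| = 21/6 = 7/2

Enumerate A + A = {a + b : a, b ∈ A}. With |A| = 6, there are |A|^2 = 36 ordered sum pairs; collecting distinct values, A + A = {-40, -29, -20, -18, -16, -9, -5, -4, -1, 0, 4, 7, 8, 10, 16, 19, 20, 23, 32, 35, 38}, so |A + A| = 21. Thus K = 21/6 = 7/2. For comparison, the minimum possible |A + A| over all 6-element sets is 2·6 − 1 = 11 (so min K = 11/6), attained only by arithmetic progressions.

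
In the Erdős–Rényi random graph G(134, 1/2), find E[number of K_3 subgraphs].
E[# K_3] = C(134, 3) · (1/2)^C(3, 2) = 392084 / 2^3 = 98021/2 = 49010.5

For each 3-subset S of vertices (there are C(134, 3) = 392084 such S), let X_S = 1 if S induces a K_3 (all C(3, 2) = 3 edges present). Then P(X_S = 1) = (1/2)^3 = 1/8. By linearity of expectation, E[# K_3] = C(134, 3) · (1/2)^3 = 392084 / 8 = 98021/2 = 49010.5.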